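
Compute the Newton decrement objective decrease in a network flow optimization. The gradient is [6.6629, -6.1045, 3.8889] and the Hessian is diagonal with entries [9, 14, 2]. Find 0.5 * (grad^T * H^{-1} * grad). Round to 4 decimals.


Step 1: H is diagonal, so H^(-1) * g = [0.7403, -0.436, 1.9445].
Step 2: g^T H^(-1) g = sum_i g_i^2 / H_ii
  = (6.6629)^2/9 + (-6.1045)^2/14 + (3.8889)^2/2
  = 4.9327 + 2.6618 + 7.5618 = 15.1562
Step 3: Objective decrease = 0.5 * g^T H^(-1) g = 7.5781


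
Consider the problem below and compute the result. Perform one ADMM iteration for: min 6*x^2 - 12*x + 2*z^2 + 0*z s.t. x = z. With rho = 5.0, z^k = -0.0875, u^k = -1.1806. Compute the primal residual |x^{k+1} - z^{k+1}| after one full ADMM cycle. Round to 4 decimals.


ADMM iteration with rho = 5.0, z^k = -0.0875, u^k = -1.1806
Step 1: x-update.
Minimize 6*x^2 - 12*x + (5.0/2)*(x + 0.0875 - 1.1806)^2
FOC: (2*6 + 5.0)*x = 12 + 5.0*(-0.0875 + 1.1806)
x^{k+1} = 1.0274
Step 2: z-update.
Minimize 2*z^2 + 0*z + (5.0/2)*(1.0274 - z - 1.1806)^2
FOC: (2*2 + 5.0)*z = 0 + 5.0*(1.0274 - 1.1806)
z^{k+1} = -0.0851
Step 3: u-update.
u^{k+1} = -1.1806 + 1.0274 + 0.0851 = -0.0681
Step 4: Primal residual = |1.0274 + 0.0851| = 1.1125


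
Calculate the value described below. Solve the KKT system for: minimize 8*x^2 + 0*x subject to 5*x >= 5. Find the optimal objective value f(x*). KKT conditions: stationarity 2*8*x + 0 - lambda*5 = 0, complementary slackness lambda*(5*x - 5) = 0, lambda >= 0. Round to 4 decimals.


Step 1: Try lambda = 0 (constraint inactive).
x_unc = 0/(2*8) = 0.0
Check: 5*0.0 = 0.0 < 5 -- violated!
Step 2: Constraint must be active: 5*x = 5
x* = 5/5 = 1.0
lambda = (2*8*1.0 + 0)/5 = 3.2
Step 3: Compute optimal value.
f(x*) = 8*1.0^2 + 0*1.0 = 8.0


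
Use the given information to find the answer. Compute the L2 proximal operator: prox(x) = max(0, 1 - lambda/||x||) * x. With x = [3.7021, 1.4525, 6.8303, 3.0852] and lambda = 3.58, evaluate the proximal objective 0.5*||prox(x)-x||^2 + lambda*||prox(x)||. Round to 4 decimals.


Step 1: Compute ||x||.
||x|| = 8.4845
Step 2: Compute scaling factor.
scale = max(0, 1 - 3.58/8.4845) = 0.5781
Step 3: prox(x) = [2.14, 0.8396, 3.9483, 1.7834]
||prox(x)|| = 4.9045
Step 4: Proximal objective.
0.5*||prox-x||^2 = 6.4082
lambda*||prox|| = 17.5581
Total = 23.9663


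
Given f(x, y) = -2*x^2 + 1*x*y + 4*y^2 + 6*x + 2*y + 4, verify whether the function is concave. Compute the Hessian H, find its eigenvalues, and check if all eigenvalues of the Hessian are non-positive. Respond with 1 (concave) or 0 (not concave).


The Hessian of f(x,y) = -2*x^2 + 1*x*y + 4*y^2 + 6*x + 2*y + 4 is:
H = [[-4, 1], [1, 8]]
Trace = -4 + 8 = 4
Determinant = -4*8 - (1)^2 = -33
Discriminant = (4)^2 - 4*-33 = 148.0
Eigenvalues: lambda_1 = -4.0828, lambda_2 = 8.0828
The function is not concave.

0


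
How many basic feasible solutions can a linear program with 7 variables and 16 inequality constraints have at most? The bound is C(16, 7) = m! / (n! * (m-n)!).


Each vertex corresponds to some choice of n active constraints out of m, so the number of vertices is at most C(m, n) = m! / (n!(m-n)!).
m = 16, n = 7
Numerator: 16 * 15 * 14 * 13 * 12 * 11 * 10
Denominator: 7! = 5040
C(16, 7) = 11440


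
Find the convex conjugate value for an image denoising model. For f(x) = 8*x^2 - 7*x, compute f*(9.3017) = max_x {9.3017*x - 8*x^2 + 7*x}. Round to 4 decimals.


f*(y) = sup_x {y*x - a*x^2 - b*x} = sup_x {(y-b)*x - a*x^2}
FOC: (y - b) - 2a*x = 0 => x* = (y - b)/(2a)
x* = (9.3017 + 7)/(2*8) = 1.0189
f*(9.3017) = (y-b)^2/(4a) = (9.3017 + 7)^2/(4*8)
= 265.7454/32 = 8.3045


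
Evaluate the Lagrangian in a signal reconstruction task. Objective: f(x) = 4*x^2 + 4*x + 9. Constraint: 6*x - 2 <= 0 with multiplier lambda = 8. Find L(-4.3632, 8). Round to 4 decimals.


Step 1: Evaluate f(x).
f(-4.3632) = 4*(-4.3632)^2 + 4*(-4.3632) + 9 = 67.6973
Step 2: Evaluate g(x).
g(-4.3632) = 6*-4.3632 - 2 = -28.1792
Step 3: Compute Lagrangian.
L = 67.6973 + 8*-28.1792 = -157.7363


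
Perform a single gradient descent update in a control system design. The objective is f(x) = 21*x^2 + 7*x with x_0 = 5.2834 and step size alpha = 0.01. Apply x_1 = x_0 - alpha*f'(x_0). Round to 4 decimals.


We compute the gradient at x_0 and apply the update.
f'(x) = 42*x + 7
f'(5.2834) = 42*5.2834 + 7 = 228.9028
x_1 = 5.2834 - 0.01*228.9028 = 2.9944


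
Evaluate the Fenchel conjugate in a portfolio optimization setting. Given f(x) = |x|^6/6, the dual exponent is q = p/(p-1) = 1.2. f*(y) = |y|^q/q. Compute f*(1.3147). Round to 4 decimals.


The conjugate exponent q satisfies 1/p + 1/q = 1.
p = 6, so q = 6/(6 - 1) = 1.2
|y|^q = 1.3147^1.2 = 1.3886
f*(1.3147) = 1.3886 / 1.2 = 1.1572


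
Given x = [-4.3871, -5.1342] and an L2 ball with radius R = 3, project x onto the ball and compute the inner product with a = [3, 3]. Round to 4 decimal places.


Step 1: Compute ||x|| (intermediates to 6 decimals).
||x|| = sqrt((-4.3871)^2 + (-5.1342)^2) = 6.75327
Step 2: Project.
Since ||x|| > R, scale = R/||x|| = 3/6.75327 = 0.444229, proj(x) = scale * x
proj(x) = [-1.948877, -2.280761]
Step 3: Dot product.
a^T * proj(x) = 3*(-1.948877) + 3*(-2.280761) = -12.6889


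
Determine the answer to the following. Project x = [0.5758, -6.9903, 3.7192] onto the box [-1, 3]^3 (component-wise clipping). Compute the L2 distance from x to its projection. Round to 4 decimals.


Project each component onto [-1, 3].
clip(0.5758) = 0.5758, clip(-6.9903) = -1.0, clip(3.7192) = 3.0
Projection = [0.5758, -1.0, 3.0]
Squared diffs: [0.0, 35.8837, 0.5172]
Distance = sqrt(36.4009) = 6.0333


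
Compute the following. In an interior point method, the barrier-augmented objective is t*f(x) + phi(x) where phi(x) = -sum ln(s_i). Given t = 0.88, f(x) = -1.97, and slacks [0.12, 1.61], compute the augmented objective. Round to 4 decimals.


Step 1: Compute log-barrier.
ln values: [-2.1203, 0.4762]
phi = -(-2.1203 + 0.4762) = 1.644
Step 2: Compute augmented objective.
t*f(x) = 0.88*-1.97 = -1.7336
Total = -1.7336 + 1.644 = -0.0896


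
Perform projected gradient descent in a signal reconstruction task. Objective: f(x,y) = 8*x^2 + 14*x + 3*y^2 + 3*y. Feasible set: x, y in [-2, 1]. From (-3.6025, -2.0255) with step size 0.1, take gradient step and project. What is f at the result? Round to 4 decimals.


Step 1: Compute gradient at (-3.6025, -2.0255).
grad_x = 2*8*-3.6025 + 14 = -43.64
grad_y = 2*3*-2.0255 + 3 = -9.153
Step 2: Gradient step.
x_raw = -3.6025 - 0.1*-43.64 = 0.7615
y_raw = -2.0255 - 0.1*-9.153 = -1.1102
Step 3: Project onto [-2, 1].
x_proj = clip(0.7615) = 0.7615
y_proj = clip(-1.1102) = -1.1102
Step 4: Evaluate f.
f(0.7615, -1.1102) = 15.6671


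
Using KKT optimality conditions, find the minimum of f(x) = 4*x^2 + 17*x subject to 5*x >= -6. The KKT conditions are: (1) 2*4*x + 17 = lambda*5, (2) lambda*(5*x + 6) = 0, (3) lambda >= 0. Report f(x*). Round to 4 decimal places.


Step 1: Try lambda = 0 (constraint inactive).
x_unc = -17/(2*4) = -2.125
Check: 5*-2.125 = -10.625 < -6 -- violated!
Step 2: Constraint must be active: 5*x = -6
x* = -6/5 = -1.2
lambda = (2*4*(-1.2) + 17)/5 = 1.48
Step 3: Compute optimal value.
f(x*) = 4*(-1.2)^2 + 17*(-1.2) = -14.64


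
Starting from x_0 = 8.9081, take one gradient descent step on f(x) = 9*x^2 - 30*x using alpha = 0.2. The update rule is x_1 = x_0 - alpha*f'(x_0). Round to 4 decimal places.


We compute the gradient at x_0 and apply the update.
f'(x) = 18*x - 30
f'(8.9081) = 18*8.9081 - 30 = 130.3458
x_1 = 8.9081 - 0.2*130.3458 = -17.1611


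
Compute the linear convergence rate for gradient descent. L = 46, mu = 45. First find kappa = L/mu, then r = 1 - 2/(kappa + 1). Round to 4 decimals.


Step 1: Compute the condition number.
kappa = L/mu = 46/45 = 1.0222
Step 2: Compute the convergence rate.
r = 1 - 2/(kappa + 1) = 1 - 2*mu/(L + mu) = (L - mu)/(L + mu) = 1/91 = 0.011


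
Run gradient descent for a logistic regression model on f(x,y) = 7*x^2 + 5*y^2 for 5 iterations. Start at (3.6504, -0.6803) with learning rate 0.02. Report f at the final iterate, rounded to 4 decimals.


Gradient descent on f(x,y) = 7*x^2 + 5*y^2.
Starting point: (3.6504, -0.6803), alpha = 0.02
Step 1: grad_x = 2*7*3.6504 = 51.1056, grad_y = 2*5*-0.6803 = -6.803
  x_1 = 3.6504 - 0.02*51.1056 = 2.6283
  y_1 = -0.6803 - 0.02*-6.803 = -0.5442
Step 2: grad_x = 2*7*2.6283 = 36.796, grad_y = 2*5*-0.5442 = -5.4424
  x_2 = 2.6283 - 0.02*36.796 = 1.8924
  y_2 = -0.5442 - 0.02*-5.4424 = -0.4354
Step 3: grad_x = 2*7*1.8924 = 26.4931, grad_y = 2*5*-0.4354 = -4.3539
  x_3 = 1.8924 - 0.02*26.4931 = 1.3625
  y_3 = -0.4354 - 0.02*-4.3539 = -0.3483
Step 4: grad_x = 2*7*1.3625 = 19.0751, grad_y = 2*5*-0.3483 = -3.4831
  x_4 = 1.3625 - 0.02*19.0751 = 0.981
  y_4 = -0.3483 - 0.02*-3.4831 = -0.2787
Step 5: grad_x = 2*7*0.981 = 13.734, grad_y = 2*5*-0.2787 = -2.7865
  x_5 = 0.981 - 0.02*13.734 = 0.7063
  y_5 = -0.2787 - 0.02*-2.7865 = -0.2229
f(0.7063, -0.2229) = 7*0.7063^2 + 5*(-0.2229)^2 = 3.7407


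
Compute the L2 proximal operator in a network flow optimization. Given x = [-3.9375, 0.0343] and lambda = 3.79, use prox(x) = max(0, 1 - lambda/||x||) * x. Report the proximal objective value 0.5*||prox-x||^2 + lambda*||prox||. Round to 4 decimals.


Step 1: Compute ||x||.
||x|| = 3.9376
Step 2: Compute scaling factor.
scale = max(0, 1 - 3.79/3.9376) = 0.0375
Step 3: prox(x) = [-0.1476, 0.0013]
||prox(x)|| = 0.1476
Step 4: Proximal objective.
0.5*||prox-x||^2 = 7.1821
lambda*||prox|| = 0.5594
Total = 7.7416


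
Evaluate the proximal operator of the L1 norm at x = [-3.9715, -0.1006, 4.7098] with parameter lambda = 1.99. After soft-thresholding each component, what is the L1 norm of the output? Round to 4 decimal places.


Soft-thresholding with lambda = 1.99:
prox(-3.9715) = sign(-3.9715)*max(|-3.9715| - 1.99, 0) = -1.9815
prox(-0.1006) = sign(-0.1006)*max(|-0.1006| - 1.99, 0) = 0.0
prox(4.7098) = sign(4.7098)*max(|4.7098| - 1.99, 0) = 2.7198
prox(x) = [-1.9815, 0.0, 2.7198]
||prox(x)||_1 = 1.9815 + 0.0 + 2.7198 = 4.7013


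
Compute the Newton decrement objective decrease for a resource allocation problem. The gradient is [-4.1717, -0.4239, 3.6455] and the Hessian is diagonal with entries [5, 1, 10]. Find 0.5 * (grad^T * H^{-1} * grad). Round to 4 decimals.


Step 1: H is diagonal, so H^(-1) * g = [-0.8343, -0.4239, 0.3646].
Step 2: g^T H^(-1) g = sum_i g_i^2 / H_ii
  = (-4.1717)^2/5 + (-0.4239)^2/1 + (3.6455)^2/10
  = 3.4806 + 0.1797 + 1.329 = 4.9893
Step 3: Objective decrease = 0.5 * g^T H^(-1) g = 2.4946


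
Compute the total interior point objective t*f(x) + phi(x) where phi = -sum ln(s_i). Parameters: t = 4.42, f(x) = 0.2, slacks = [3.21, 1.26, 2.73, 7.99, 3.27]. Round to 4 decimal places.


Step 1: Compute log-barrier.
ln values: [1.1663, 0.2311, 1.0043, 2.0782, 1.1848]
phi = -(1.1663 + 0.2311 + 1.0043 + 2.0782 + 1.1848) = -5.6647
Step 2: Compute augmented objective.
t*f(x) = 4.42*0.2 = 0.884
Total = 0.884 - 5.6647 = -4.7807


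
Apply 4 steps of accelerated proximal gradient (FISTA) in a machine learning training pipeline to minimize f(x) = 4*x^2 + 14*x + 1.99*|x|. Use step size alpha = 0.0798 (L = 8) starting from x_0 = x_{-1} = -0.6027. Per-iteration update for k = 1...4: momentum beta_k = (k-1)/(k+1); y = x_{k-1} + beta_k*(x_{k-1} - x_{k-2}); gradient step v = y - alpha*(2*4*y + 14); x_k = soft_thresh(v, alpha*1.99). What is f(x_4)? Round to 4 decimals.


FISTA on f(x) = 4*x^2 + 14*x + 1.99*|x|
L = 8, alpha = 0.0798
Iteration 1: beta = 0.0, y = -0.6027 + 0.0*(-0.6027 + 0.6027) = -0.6027
  grad(y) = 9.1784, v = y - alpha*grad = -1.3351
  prox(v) = soft_thresh(-1.3351, 0.1588) = -1.1763
Iteration 2: beta = 0.3333, y = -1.1763 + 0.3333*(-1.1763 + 0.6027) = -1.3675
  grad(y) = 3.0596, v = y - alpha*grad = -1.6117
  prox(v) = soft_thresh(-1.6117, 0.1588) = -1.4529
Iteration 3: beta = 0.5, y = -1.4529 + 0.5*(-1.4529 + 1.1763) = -1.5912
  grad(y) = 1.2705, v = y - alpha*grad = -1.6926
  prox(v) = soft_thresh(-1.6926, 0.1588) = -1.5338
Iteration 4: beta = 0.6, y = -1.5338 + 0.6*(-1.5338 + 1.4529) = -1.5823
  grad(y) = 1.3417, v = y - alpha*grad = -1.6894
  prox(v) = soft_thresh(-1.6894, 0.1588) = -1.5306
f(x_4) = 4*(-1.5306)^2 + 14*(-1.5306) + 1.99*|-1.5306| = -9.0116


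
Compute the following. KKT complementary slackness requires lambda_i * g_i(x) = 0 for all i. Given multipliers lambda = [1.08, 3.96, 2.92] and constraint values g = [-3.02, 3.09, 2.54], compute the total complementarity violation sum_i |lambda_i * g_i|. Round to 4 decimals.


KKT complementary slackness check:
lambda_1 * g_1 = 1.08 * -3.02 = -3.2616
lambda_2 * g_2 = 3.96 * 3.09 = 12.2364
lambda_3 * g_3 = 2.92 * 2.54 = 7.4168
Total violation = 3.2616 + 12.2364 + 7.4168 = 22.9148


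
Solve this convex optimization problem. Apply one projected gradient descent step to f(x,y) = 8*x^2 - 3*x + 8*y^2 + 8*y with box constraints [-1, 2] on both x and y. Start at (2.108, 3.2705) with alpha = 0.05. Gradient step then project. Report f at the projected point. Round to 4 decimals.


Step 1: Compute gradient at (2.108, 3.2705).
grad_x = 2*8*2.108 - 3 = 30.728
grad_y = 2*8*3.2705 + 8 = 60.328
Step 2: Gradient step.
x_raw = 2.108 - 0.05*30.728 = 0.5716
y_raw = 3.2705 - 0.05*60.328 = 0.2541
Step 3: Project onto [-1, 2].
x_proj = clip(0.5716) = 0.5716
y_proj = clip(0.2541) = 0.2541
Step 4: Evaluate f.
f(0.5716, 0.2541) = 3.4483


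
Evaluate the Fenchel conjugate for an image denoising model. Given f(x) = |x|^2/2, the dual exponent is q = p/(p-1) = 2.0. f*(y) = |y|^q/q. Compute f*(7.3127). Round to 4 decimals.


The conjugate exponent q satisfies 1/p + 1/q = 1.
p = 2, so q = 2/(2 - 1) = 2.0
|y|^q = 7.3127^2.0 = 53.4756
f*(7.3127) = 53.4756 / 2.0 = 26.7378


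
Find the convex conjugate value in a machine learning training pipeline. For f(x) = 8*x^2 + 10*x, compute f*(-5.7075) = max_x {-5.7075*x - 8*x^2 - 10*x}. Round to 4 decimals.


f*(y) = sup_x {y*x - a*x^2 - b*x} = sup_x {(y-b)*x - a*x^2}
FOC: (y - b) - 2a*x = 0 => x* = (y - b)/(2a)
x* = (-5.7075 - 10)/(2*8) = -0.9817
f*(-5.7075) = (y-b)^2/(4a) = (-5.7075 - 10)^2/(4*8)
= 246.7256/32 = 7.7102


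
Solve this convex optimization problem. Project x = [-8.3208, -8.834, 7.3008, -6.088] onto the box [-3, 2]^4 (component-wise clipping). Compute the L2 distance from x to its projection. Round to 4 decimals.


Project each component onto [-3, 2].
clip(-8.3208) = -3.0, clip(-8.834) = -3.0, clip(7.3008) = 2.0, clip(-6.088) = -3.0
Projection = [-3.0, -3.0, 2.0, -3.0]
Squared diffs: [28.3109, 34.0356, 28.0985, 9.5357]
Distance = sqrt(99.9807) = 9.999


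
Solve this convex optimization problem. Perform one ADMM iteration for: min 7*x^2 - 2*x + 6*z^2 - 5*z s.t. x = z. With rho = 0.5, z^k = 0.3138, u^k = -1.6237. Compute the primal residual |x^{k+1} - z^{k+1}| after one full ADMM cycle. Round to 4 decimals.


ADMM iteration with rho = 0.5, z^k = 0.3138, u^k = -1.6237
Step 1: x-update.
Minimize 7*x^2 - 2*x + (0.5/2)*(x - 0.3138 - 1.6237)^2
FOC: (2*7 + 0.5)*x = 2 + 0.5*(0.3138 + 1.6237)
x^{k+1} = 0.2047
Step 2: z-update.
Minimize 6*z^2 - 5*z + (0.5/2)*(0.2047 - z - 1.6237)^2
FOC: (2*6 + 0.5)*z = 5 + 0.5*(0.2047 - 1.6237)
z^{k+1} = 0.3432
Step 3: u-update.
u^{k+1} = -1.6237 + 0.2047 - 0.3432 = -1.7622
Step 4: Primal residual = |0.2047 - 0.3432| = 0.1385


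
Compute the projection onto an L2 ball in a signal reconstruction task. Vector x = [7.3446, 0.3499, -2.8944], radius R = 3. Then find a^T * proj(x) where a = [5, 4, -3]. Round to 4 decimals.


Step 1: Compute ||x|| (intermediates to 6 decimals).
||x|| = sqrt(7.3446^2 + 0.3499^2 + (-2.8944)^2) = 7.902097
Step 2: Project.
Since ||x|| > R, scale = R/||x|| = 3/7.902097 = 0.379646, proj(x) = scale * x
proj(x) = [2.788348, 0.132838, -1.098847]
Step 3: Dot product.
a^T * proj(x) = 5*2.788348 + 4*0.132838 - 3*(-1.098847) = 17.7696


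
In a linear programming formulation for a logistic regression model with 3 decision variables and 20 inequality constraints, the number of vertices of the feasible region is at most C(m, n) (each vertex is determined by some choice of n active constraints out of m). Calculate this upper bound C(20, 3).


Each vertex corresponds to some choice of n active constraints out of m, so the number of vertices is at most C(m, n) = m! / (n!(m-n)!).
m = 20, n = 3
Numerator: 20 * 19 * 18
Denominator: 3! = 6
C(20, 3) = 1140


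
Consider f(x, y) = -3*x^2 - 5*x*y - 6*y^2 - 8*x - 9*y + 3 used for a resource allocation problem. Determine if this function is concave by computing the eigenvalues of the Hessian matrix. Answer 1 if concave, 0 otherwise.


The Hessian of f(x,y) = -3*x^2 - 5*x*y - 6*y^2 - 8*x - 9*y + 3 is:
H = [[-6, -5], [-5, -12]]
Trace = -6 - 12 = -18
Determinant = -6*-12 - (-5)^2 = 47
Discriminant = (-18)^2 - 4*47 = 136.0
Eigenvalues: lambda_1 = -14.831, lambda_2 = -3.169
The function is concave.

1


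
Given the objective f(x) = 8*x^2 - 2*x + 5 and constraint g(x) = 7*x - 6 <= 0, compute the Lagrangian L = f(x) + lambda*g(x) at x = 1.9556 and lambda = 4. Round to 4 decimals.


Step 1: Evaluate f(x).
f(1.9556) = 8*1.9556^2 - 2*1.9556 + 5 = 31.6838
Step 2: Evaluate g(x).
g(1.9556) = 7*1.9556 - 6 = 7.6892
Step 3: Compute Lagrangian.
L = 31.6838 + 4*7.6892 = 62.4406


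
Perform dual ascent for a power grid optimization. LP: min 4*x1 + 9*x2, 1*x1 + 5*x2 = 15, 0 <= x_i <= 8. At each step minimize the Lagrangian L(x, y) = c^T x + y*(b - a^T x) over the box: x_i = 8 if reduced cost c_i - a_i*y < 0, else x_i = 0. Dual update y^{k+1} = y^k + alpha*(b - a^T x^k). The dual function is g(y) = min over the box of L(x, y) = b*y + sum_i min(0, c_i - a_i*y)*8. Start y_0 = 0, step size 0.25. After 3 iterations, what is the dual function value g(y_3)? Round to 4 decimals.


Dual ascent for LP: min 4*x1 + 9*x2, 1*x1 + 5*x2 = 15, 0 <= x_i <= 8
Step 1: y^k = 0.0, reduced costs: (4.0, 9.0)
  x^k = (0.0, 0.0), subgradient = b - a^T x = 15.0
  y^{k+1} = 0.0 + 0.25*15.0 = 3.75
Step 2: y^k = 3.75, reduced costs: (0.25, -9.75)
  x^k = (0.0, 8.0), subgradient = b - a^T x = -25.0
  y^{k+1} = 3.75 + 0.25*-25.0 = -2.5
Step 3: y^k = -2.5, reduced costs: (6.5, 21.5)
  x^k = (0.0, 0.0), subgradient = b - a^T x = 15.0
  y^{k+1} = -2.5 + 0.25*15.0 = 1.25
Dual objective at y_3 = 1.25: reduced costs (2.75, 2.75), box minimizer x = (0.0, 0.0)
g(y_3) = b*y + (c1 - a1*y)*x1 + (c2 - a2*y)*x2 = 15*1.25 + 2.75*0.0 + 2.75*0.0 = 18.75 + 0.0 + 0.0 = 18.75


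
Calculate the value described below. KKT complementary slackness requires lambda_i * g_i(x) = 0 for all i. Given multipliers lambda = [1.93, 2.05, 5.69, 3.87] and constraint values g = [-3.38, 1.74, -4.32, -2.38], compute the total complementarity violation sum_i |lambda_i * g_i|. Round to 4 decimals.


KKT complementary slackness check:
lambda_1 * g_1 = 1.93 * -3.38 = -6.5234
lambda_2 * g_2 = 2.05 * 1.74 = 3.567
lambda_3 * g_3 = 5.69 * -4.32 = -24.5808
lambda_4 * g_4 = 3.87 * -2.38 = -9.2106
Total violation = 6.5234 + 3.567 + 24.5808 + 9.2106 = 43.8818


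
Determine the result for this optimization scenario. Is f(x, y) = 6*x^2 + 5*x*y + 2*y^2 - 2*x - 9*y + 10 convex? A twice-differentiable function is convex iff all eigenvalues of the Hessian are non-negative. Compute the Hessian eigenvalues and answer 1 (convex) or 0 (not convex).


The Hessian of f(x,y) = 6*x^2 + 5*x*y + 2*y^2 - 2*x - 9*y + 10 is:
H = [[12, 5], [5, 4]]
Trace = 12 + 4 = 16
Determinant = 12*4 - (5)^2 = 23
Discriminant = (16)^2 - 4*23 = 164.0
Eigenvalues: lambda_1 = 1.5969, lambda_2 = 14.4031
The function is convex.

1


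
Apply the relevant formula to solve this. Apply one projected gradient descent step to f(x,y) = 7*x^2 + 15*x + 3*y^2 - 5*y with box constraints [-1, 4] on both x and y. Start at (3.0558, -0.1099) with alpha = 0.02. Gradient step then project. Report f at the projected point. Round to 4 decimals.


Step 1: Compute gradient at (3.0558, -0.1099).
grad_x = 2*7*3.0558 + 15 = 57.7812
grad_y = 2*3*-0.1099 - 5 = -5.6594
Step 2: Gradient step.
x_raw = 3.0558 - 0.02*57.7812 = 1.9002
y_raw = -0.1099 - 0.02*-5.6594 = 0.0033
Step 3: Project onto [-1, 4].
x_proj = clip(1.9002) = 1.9002
y_proj = clip(0.0033) = 0.0033
Step 4: Evaluate f.
f(1.9002, 0.0033) = 53.7609


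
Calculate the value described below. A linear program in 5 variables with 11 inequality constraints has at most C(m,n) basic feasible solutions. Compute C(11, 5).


Each vertex corresponds to some choice of n active constraints out of m, so the number of vertices is at most C(m, n) = m! / (n!(m-n)!).
m = 11, n = 5
Numerator: 11 * 10 * 9 * 8 * 7
Denominator: 5! = 120
C(11, 5) = 462


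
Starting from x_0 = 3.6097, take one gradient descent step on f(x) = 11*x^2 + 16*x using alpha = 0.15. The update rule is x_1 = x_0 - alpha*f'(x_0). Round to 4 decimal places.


We compute the gradient at x_0 and apply the update.
f'(x) = 22*x + 16
f'(3.6097) = 22*3.6097 + 16 = 95.4134
x_1 = 3.6097 - 0.15*95.4134 = -10.7023


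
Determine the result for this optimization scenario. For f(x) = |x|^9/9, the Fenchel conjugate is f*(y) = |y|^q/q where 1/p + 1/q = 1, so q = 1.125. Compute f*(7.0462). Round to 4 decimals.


The conjugate exponent q satisfies 1/p + 1/q = 1.
p = 9, so q = 9/(9 - 1) = 1.125
|y|^q = 7.0462^1.125 = 8.9939
f*(7.0462) = 8.9939 / 1.125 = 7.9946


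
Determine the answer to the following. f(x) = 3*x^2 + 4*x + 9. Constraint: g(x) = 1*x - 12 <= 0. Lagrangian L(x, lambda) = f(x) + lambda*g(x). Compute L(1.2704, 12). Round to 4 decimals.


Step 1: Evaluate f(x).
f(1.2704) = 3*1.2704^2 + 4*1.2704 + 9 = 18.9233
Step 2: Evaluate g(x).
g(1.2704) = 1*1.2704 - 12 = -10.7296
Step 3: Compute Lagrangian.
L = 18.9233 + 12*-10.7296 = -109.8319


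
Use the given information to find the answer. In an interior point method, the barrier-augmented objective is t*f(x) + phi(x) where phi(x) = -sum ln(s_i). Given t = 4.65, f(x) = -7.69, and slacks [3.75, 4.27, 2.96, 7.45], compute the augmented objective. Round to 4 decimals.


Step 1: Compute log-barrier.
ln values: [1.3218, 1.4516, 1.0852, 2.0082]
phi = -(1.3218 + 1.4516 + 1.0852 + 2.0082) = -5.8668
Step 2: Compute augmented objective.
t*f(x) = 4.65*-7.69 = -35.7585
Total = -35.7585 - 5.8668 = -41.6253


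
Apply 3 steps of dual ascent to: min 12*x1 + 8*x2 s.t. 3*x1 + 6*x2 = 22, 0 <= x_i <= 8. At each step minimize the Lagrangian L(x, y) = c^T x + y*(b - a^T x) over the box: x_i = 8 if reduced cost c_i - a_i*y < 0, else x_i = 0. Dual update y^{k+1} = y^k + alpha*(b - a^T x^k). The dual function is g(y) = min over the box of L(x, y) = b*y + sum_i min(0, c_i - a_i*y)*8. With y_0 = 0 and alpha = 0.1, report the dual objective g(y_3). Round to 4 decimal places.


Dual ascent for LP: min 12*x1 + 8*x2, 3*x1 + 6*x2 = 22, 0 <= x_i <= 8
Step 1: y^k = 0.0, reduced costs: (12.0, 8.0)
  x^k = (0.0, 0.0), subgradient = b - a^T x = 22.0
  y^{k+1} = 0.0 + 0.1*22.0 = 2.2
Step 2: y^k = 2.2, reduced costs: (5.4, -5.2)
  x^k = (0.0, 8.0), subgradient = b - a^T x = -26.0
  y^{k+1} = 2.2 + 0.1*-26.0 = -0.4
Step 3: y^k = -0.4, reduced costs: (13.2, 10.4)
  x^k = (0.0, 0.0), subgradient = b - a^T x = 22.0
  y^{k+1} = -0.4 + 0.1*22.0 = 1.8
Dual objective at y_3 = 1.8: reduced costs (6.6, -2.8), box minimizer x = (0.0, 8.0)
g(y_3) = b*y + (c1 - a1*y)*x1 + (c2 - a2*y)*x2 = 22*1.8 + 6.6*0.0 + (-2.8)*8.0 = 39.6 + 0.0 - 22.4 = 17.2


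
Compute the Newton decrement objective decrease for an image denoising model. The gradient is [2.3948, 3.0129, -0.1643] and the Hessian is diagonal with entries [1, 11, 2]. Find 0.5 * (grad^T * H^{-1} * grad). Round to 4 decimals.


Step 1: H is diagonal, so H^(-1) * g = [2.3948, 0.2739, -0.0822].
Step 2: g^T H^(-1) g = sum_i g_i^2 / H_ii
  = (2.3948)^2/1 + (3.0129)^2/11 + (-0.1643)^2/2
  = 5.7351 + 0.8252 + 0.0135 = 6.5738
Step 3: Objective decrease = 0.5 * g^T H^(-1) g = 3.2869


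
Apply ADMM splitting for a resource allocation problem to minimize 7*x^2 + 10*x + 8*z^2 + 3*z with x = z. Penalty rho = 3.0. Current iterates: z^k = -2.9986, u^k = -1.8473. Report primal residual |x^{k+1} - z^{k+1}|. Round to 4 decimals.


ADMM iteration with rho = 3.0, z^k = -2.9986, u^k = -1.8473
Step 1: x-update.
Minimize 7*x^2 + 10*x + (3.0/2)*(x + 2.9986 - 1.8473)^2
FOC: (2*7 + 3.0)*x = -10 + 3.0*(-2.9986 + 1.8473)
x^{k+1} = -0.7914
Step 2: z-update.
Minimize 8*z^2 + 3*z + (3.0/2)*(-0.7914 - z - 1.8473)^2
FOC: (2*8 + 3.0)*z = -3 + 3.0*(-0.7914 - 1.8473)
z^{k+1} = -0.5745
Step 3: u-update.
u^{k+1} = -1.8473 - 0.7914 + 0.5745 = -2.0642
Step 4: Primal residual = |-0.7914 + 0.5745| = 0.2169


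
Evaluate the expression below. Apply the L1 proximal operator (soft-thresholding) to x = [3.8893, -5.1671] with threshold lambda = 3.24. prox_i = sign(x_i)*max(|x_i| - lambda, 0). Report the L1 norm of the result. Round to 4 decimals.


Soft-thresholding with lambda = 3.24:
prox(3.8893) = sign(3.8893)*max(|3.8893| - 3.24, 0) = 0.6493
prox(-5.1671) = sign(-5.1671)*max(|-5.1671| - 3.24, 0) = -1.9271
prox(x) = [0.6493, -1.9271]
||prox(x)||_1 = 0.6493 + 1.9271 = 2.5764


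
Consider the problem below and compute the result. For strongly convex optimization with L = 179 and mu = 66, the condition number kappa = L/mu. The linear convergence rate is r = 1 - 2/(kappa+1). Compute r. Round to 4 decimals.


Step 1: Compute the condition number.
kappa = L/mu = 179/66 = 2.7121
Step 2: Compute the convergence rate.
r = 1 - 2/(kappa + 1) = 1 - 2*mu/(L + mu) = (L - mu)/(L + mu) = 113/245 = 0.4612


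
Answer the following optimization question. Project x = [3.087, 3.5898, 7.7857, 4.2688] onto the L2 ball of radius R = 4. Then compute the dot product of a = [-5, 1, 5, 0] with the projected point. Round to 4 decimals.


Step 1: Compute ||x|| (intermediates to 6 decimals).
||x|| = sqrt(3.087^2 + 3.5898^2 + 7.7857^2 + 4.2688^2) = 10.062605
Step 2: Project.
Since ||x|| > R, scale = R/||x|| = 4/10.062605 = 0.397511, proj(x) = scale * x
proj(x) = [1.227116, 1.426985, 3.094901, 1.696895]
Step 3: Dot product.
a^T * proj(x) = -5*1.227116 + 1*1.426985 + 5*3.094901 + 0*1.696895 = 10.7659


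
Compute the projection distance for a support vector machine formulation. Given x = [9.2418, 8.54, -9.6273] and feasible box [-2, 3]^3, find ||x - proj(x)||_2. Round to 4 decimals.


Project each component onto [-2, 3].
clip(9.2418) = 3.0, clip(8.54) = 3.0, clip(-9.6273) = -2.0
Projection = [3.0, 3.0, -2.0]
Squared diffs: [38.9601, 30.6916, 58.1757]
Distance = sqrt(127.8274) = 11.3061


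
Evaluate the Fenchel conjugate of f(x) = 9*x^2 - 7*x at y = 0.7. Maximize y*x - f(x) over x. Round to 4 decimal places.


f*(y) = sup_x {y*x - a*x^2 - b*x} = sup_x {(y-b)*x - a*x^2}
FOC: (y - b) - 2a*x = 0 => x* = (y - b)/(2a)
x* = (0.7 + 7)/(2*9) = 0.4278
f*(0.7) = (y-b)^2/(4a) = (0.7 + 7)^2/(4*9)
= 59.29/36 = 1.6469


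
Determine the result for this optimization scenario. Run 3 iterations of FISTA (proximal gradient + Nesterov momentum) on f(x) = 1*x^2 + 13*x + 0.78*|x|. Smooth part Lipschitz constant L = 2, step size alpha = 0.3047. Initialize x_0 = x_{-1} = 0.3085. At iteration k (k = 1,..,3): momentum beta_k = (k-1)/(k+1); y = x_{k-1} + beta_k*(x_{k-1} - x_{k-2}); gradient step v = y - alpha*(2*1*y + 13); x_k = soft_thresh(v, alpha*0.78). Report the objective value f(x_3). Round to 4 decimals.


FISTA on f(x) = 1*x^2 + 13*x + 0.78*|x|
L = 2, alpha = 0.3047
Iteration 1: beta = 0.0, y = 0.3085 + 0.0*(0.3085 - 0.3085) = 0.3085
  grad(y) = 13.617, v = y - alpha*grad = -3.8406
  prox(v) = soft_thresh(-3.8406, 0.2377) = -3.6029
Iteration 2: beta = 0.3333, y = -3.6029 + 0.3333*(-3.6029 - 0.3085) = -4.9067
  grad(y) = 3.1865, v = y - alpha*grad = -5.8777
  prox(v) = soft_thresh(-5.8777, 0.2377) = -5.64
Iteration 3: beta = 0.5, y = -5.64 + 0.5*(-5.64 + 3.6029) = -6.6585
  grad(y) = -0.3171, v = y - alpha*grad = -6.5619
  prox(v) = soft_thresh(-6.5619, 0.2377) = -6.3243
f(x_3) = 1*(-6.3243)^2 + 13*(-6.3243) + 0.78*|-6.3243| = -37.2862


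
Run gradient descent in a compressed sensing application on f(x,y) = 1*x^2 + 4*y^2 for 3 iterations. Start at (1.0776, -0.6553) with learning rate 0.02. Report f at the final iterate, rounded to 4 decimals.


Gradient descent on f(x,y) = 1*x^2 + 4*y^2.
Starting point: (1.0776, -0.6553), alpha = 0.02
Step 1: grad_x = 2*1*1.0776 = 2.1552, grad_y = 2*4*-0.6553 = -5.2424
  x_1 = 1.0776 - 0.02*2.1552 = 1.0345
  y_1 = -0.6553 - 0.02*-5.2424 = -0.5505
Step 2: grad_x = 2*1*1.0345 = 2.069, grad_y = 2*4*-0.5505 = -4.4036
  x_2 = 1.0345 - 0.02*2.069 = 0.9931
  y_2 = -0.5505 - 0.02*-4.4036 = -0.4624
Step 3: grad_x = 2*1*0.9931 = 1.9862, grad_y = 2*4*-0.4624 = -3.699
  x_3 = 0.9931 - 0.02*1.9862 = 0.9534
  y_3 = -0.4624 - 0.02*-3.699 = -0.3884
f(0.9534, -0.3884) = 1*0.9534^2 + 4*(-0.3884)^2 = 1.5124


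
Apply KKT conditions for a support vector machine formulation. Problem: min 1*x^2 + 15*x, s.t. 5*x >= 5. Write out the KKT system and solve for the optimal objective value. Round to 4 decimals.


Step 1: Try lambda = 0 (constraint inactive).
x_unc = -15/(2*1) = -7.5
Check: 5*-7.5 = -37.5 < 5 -- violated!
Step 2: Constraint must be active: 5*x = 5
x* = 5/5 = 1.0
lambda = (2*1*1.0 + 15)/5 = 3.4
Step 3: Compute optimal value.
f(x*) = 1*1.0^2 + 15*1.0 = 16.0


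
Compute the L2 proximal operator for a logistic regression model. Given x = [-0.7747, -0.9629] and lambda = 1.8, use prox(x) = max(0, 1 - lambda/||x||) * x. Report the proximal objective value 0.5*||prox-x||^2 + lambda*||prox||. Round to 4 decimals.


Step 1: Compute ||x||.
||x|| = 1.2359
Step 2: Compute scaling factor.
scale = max(0, 1 - 1.8/1.2359) = 0.0
Step 3: prox(x) = [-0.0, -0.0]
||prox(x)|| = 0.0
Step 4: Proximal objective.
0.5*||prox-x||^2 = 0.7637
lambda*||prox|| = 0.0
Total = 0.7637


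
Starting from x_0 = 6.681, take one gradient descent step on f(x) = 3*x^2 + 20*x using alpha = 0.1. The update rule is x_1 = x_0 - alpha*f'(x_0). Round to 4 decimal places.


We compute the gradient at x_0 and apply the update.
f'(x) = 6*x + 20
f'(6.681) = 6*6.681 + 20 = 60.086
x_1 = 6.681 - 0.1*60.086 = 0.6724


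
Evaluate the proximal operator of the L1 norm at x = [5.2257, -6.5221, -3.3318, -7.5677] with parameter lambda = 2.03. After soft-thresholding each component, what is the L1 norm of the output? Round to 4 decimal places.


Soft-thresholding with lambda = 2.03:
prox(5.2257) = sign(5.2257)*max(|5.2257| - 2.03, 0) = 3.1957
prox(-6.5221) = sign(-6.5221)*max(|-6.5221| - 2.03, 0) = -4.4921
prox(-3.3318) = sign(-3.3318)*max(|-3.3318| - 2.03, 0) = -1.3018
prox(-7.5677) = sign(-7.5677)*max(|-7.5677| - 2.03, 0) = -5.5377
prox(x) = [3.1957, -4.4921, -1.3018, -5.5377]
||prox(x)||_1 = 3.1957 + 4.4921 + 1.3018 + 5.5377 = 14.5273


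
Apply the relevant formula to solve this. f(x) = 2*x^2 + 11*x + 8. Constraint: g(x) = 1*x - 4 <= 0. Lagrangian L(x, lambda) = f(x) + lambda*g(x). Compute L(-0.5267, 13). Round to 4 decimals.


Step 1: Evaluate f(x).
f(-0.5267) = 2*(-0.5267)^2 + 11*(-0.5267) + 8 = 2.7611
Step 2: Evaluate g(x).
g(-0.5267) = 1*-0.5267 - 4 = -4.5267
Step 3: Compute Lagrangian.
L = 2.7611 + 13*-4.5267 = -56.086


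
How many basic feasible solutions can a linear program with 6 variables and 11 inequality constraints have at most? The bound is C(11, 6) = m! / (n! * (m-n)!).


Each vertex corresponds to some choice of n active constraints out of m, so the number of vertices is at most C(m, n) = m! / (n!(m-n)!).
m = 11, n = 6
Numerator: 11 * 10 * 9 * 8 * 7 * 6
Denominator: 6! = 720
C(11, 6) = 462


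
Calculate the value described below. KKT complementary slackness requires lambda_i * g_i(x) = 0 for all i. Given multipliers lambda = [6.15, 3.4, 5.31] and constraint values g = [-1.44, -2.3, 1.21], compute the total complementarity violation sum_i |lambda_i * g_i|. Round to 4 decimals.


KKT complementary slackness check:
lambda_1 * g_1 = 6.15 * -1.44 = -8.856
lambda_2 * g_2 = 3.4 * -2.3 = -7.82
lambda_3 * g_3 = 5.31 * 1.21 = 6.4251
Total violation = 8.856 + 7.82 + 6.4251 = 23.1011


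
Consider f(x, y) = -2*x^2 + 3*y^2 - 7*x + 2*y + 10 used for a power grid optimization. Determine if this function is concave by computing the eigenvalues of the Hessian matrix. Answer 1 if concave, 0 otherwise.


The Hessian of f(x,y) = -2*x^2 + 3*y^2 - 7*x + 2*y + 10 is:
H = [[-4, 0], [0, 6]]
Trace = -4 + 6 = 2
Determinant = -4*6 - (0)^2 = -24
Discriminant = (2)^2 - 4*-24 = 100.0
Eigenvalues: lambda_1 = -4.0, lambda_2 = 6.0
The function is not concave.

0


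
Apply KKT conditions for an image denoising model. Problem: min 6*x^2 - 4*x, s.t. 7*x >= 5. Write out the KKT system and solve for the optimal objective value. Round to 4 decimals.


Step 1: Try lambda = 0 (constraint inactive).
x_unc = 4/(2*6) = 0.3333
Check: 7*0.3333 = 2.3331 < 5 -- violated!
Step 2: Constraint must be active: 7*x = 5
x* = 5/7 = 0.7143 (rounded; the exact value 5/7 is used below)
lambda = (2*6*(5/7) - 4)/7 = 0.6531
Step 3: Compute optimal value.
f(x*) = 6*(5/7)^2 - 4*(5/7) = 0.2041


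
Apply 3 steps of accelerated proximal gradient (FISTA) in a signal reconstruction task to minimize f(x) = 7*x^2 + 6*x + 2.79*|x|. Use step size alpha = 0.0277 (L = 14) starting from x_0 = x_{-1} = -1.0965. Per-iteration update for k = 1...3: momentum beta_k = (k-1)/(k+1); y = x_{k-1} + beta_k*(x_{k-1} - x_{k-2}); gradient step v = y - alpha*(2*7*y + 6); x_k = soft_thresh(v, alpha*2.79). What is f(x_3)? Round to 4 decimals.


FISTA on f(x) = 7*x^2 + 6*x + 2.79*|x|
L = 14, alpha = 0.0277
Iteration 1: beta = 0.0, y = -1.0965 + 0.0*(-1.0965 + 1.0965) = -1.0965
  grad(y) = -9.351, v = y - alpha*grad = -0.8375
  prox(v) = soft_thresh(-0.8375, 0.0773) = -0.7602
Iteration 2: beta = 0.3333, y = -0.7602 + 0.3333*(-0.7602 + 1.0965) = -0.6481
  grad(y) = -3.0733, v = y - alpha*grad = -0.563
  prox(v) = soft_thresh(-0.563, 0.0773) = -0.4857
Iteration 3: beta = 0.5, y = -0.4857 + 0.5*(-0.4857 + 0.7602) = -0.3484
  grad(y) = 1.1221, v = y - alpha*grad = -0.3795
  prox(v) = soft_thresh(-0.3795, 0.0773) = -0.3022
f(x_3) = 7*(-0.3022)^2 + 6*(-0.3022) + 2.79*|-0.3022| = -0.3308


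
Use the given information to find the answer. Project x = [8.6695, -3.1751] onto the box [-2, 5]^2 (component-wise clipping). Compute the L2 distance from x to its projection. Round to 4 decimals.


Project each component onto [-2, 5].
clip(8.6695) = 5.0, clip(-3.1751) = -2.0
Projection = [5.0, -2.0]
Squared diffs: [13.4652, 1.3809]
Distance = sqrt(14.8461) = 3.8531


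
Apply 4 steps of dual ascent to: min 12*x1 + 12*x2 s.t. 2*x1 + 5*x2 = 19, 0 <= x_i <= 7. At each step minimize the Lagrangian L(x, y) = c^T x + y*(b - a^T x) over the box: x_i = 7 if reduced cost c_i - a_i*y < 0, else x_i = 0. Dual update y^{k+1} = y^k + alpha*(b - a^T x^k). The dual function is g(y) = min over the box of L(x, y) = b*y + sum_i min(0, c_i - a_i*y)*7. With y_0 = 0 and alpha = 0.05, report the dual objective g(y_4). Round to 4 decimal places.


Dual ascent for LP: min 12*x1 + 12*x2, 2*x1 + 5*x2 = 19, 0 <= x_i <= 7
Step 1: y^k = 0.0, reduced costs: (12.0, 12.0)
  x^k = (0.0, 0.0), subgradient = b - a^T x = 19.0
  y^{k+1} = 0.0 + 0.05*19.0 = 0.95
Step 2: y^k = 0.95, reduced costs: (10.1, 7.25)
  x^k = (0.0, 0.0), subgradient = b - a^T x = 19.0
  y^{k+1} = 0.95 + 0.05*19.0 = 1.9
Step 3: y^k = 1.9, reduced costs: (8.2, 2.5)
  x^k = (0.0, 0.0), subgradient = b - a^T x = 19.0
  y^{k+1} = 1.9 + 0.05*19.0 = 2.85
Step 4: y^k = 2.85, reduced costs: (6.3, -2.25)
  x^k = (0.0, 7.0), subgradient = b - a^T x = -16.0
  y^{k+1} = 2.85 + 0.05*-16.0 = 2.05
Dual objective at y_4 = 2.05: reduced costs (7.9, 1.75), box minimizer x = (0.0, 0.0)
g(y_4) = b*y + (c1 - a1*y)*x1 + (c2 - a2*y)*x2 = 19*2.05 + 7.9*0.0 + 1.75*0.0 = 38.95 + 0.0 + 0.0 = 38.95


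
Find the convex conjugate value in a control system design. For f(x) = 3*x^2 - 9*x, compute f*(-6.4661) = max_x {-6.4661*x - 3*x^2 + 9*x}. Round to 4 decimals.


f*(y) = sup_x {y*x - a*x^2 - b*x} = sup_x {(y-b)*x - a*x^2}
FOC: (y - b) - 2a*x = 0 => x* = (y - b)/(2a)
x* = (-6.4661 + 9)/(2*3) = 0.4223
f*(-6.4661) = (y-b)^2/(4a) = (-6.4661 + 9)^2/(4*3)
= 6.4206/12 = 0.5351


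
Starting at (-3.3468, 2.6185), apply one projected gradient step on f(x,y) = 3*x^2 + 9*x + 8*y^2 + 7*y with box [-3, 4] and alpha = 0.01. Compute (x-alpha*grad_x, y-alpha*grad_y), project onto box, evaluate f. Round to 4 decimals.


Step 1: Compute gradient at (-3.3468, 2.6185).
grad_x = 2*3*-3.3468 + 9 = -11.0808
grad_y = 2*8*2.6185 + 7 = 48.896
Step 2: Gradient step.
x_raw = -3.3468 - 0.01*-11.0808 = -3.236
y_raw = 2.6185 - 0.01*48.896 = 2.1295
Step 3: Project onto [-3, 4].
x_proj = clip(-3.236) = -3.0
y_proj = clip(2.1295) = 2.1295
Step 4: Evaluate f.
f(-3.0, 2.1295) = 51.1863


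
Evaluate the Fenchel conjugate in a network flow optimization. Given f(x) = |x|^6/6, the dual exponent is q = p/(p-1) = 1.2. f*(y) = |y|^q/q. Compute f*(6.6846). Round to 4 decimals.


The conjugate exponent q satisfies 1/p + 1/q = 1.
p = 6, so q = 6/(6 - 1) = 1.2
|y|^q = 6.6846^1.2 = 9.7744
f*(6.6846) = 9.7744 / 1.2 = 8.1453


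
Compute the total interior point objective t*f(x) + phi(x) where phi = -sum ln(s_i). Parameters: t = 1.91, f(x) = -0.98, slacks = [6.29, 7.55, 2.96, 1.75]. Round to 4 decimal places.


Step 1: Compute log-barrier.
ln values: [1.839, 2.0215, 1.0852, 0.5596]
phi = -(1.839 + 2.0215 + 1.0852 + 0.5596) = -5.5053
Step 2: Compute augmented objective.
t*f(x) = 1.91*-0.98 = -1.8718
Total = -1.8718 - 5.5053 = -7.3771


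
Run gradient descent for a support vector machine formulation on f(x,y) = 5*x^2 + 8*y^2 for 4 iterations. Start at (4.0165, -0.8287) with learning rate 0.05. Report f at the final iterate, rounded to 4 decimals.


Gradient descent on f(x,y) = 5*x^2 + 8*y^2.
Starting point: (4.0165, -0.8287), alpha = 0.05
Step 1: grad_x = 2*5*4.0165 = 40.165, grad_y = 2*8*-0.8287 = -13.2592
  x_1 = 4.0165 - 0.05*40.165 = 2.0083
  y_1 = -0.8287 - 0.05*-13.2592 = -0.1657
Step 2: grad_x = 2*5*2.0083 = 20.0825, grad_y = 2*8*-0.1657 = -2.6518
  x_2 = 2.0083 - 0.05*20.0825 = 1.0041
  y_2 = -0.1657 - 0.05*-2.6518 = -0.0331
Step 3: grad_x = 2*5*1.0041 = 10.0413, grad_y = 2*8*-0.0331 = -0.5304
  x_3 = 1.0041 - 0.05*10.0413 = 0.5021
  y_3 = -0.0331 - 0.05*-0.5304 = -0.0066
Step 4: grad_x = 2*5*0.5021 = 5.0206, grad_y = 2*8*-0.0066 = -0.1061
  x_4 = 0.5021 - 0.05*5.0206 = 0.251
  y_4 = -0.0066 - 0.05*-0.1061 = -0.0013
f(0.251, -0.0013) = 5*0.251^2 + 8*(-0.0013)^2 = 0.3151


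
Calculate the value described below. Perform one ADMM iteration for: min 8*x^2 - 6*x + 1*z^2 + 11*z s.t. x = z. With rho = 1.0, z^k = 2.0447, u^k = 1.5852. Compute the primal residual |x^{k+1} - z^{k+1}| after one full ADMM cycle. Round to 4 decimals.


ADMM iteration with rho = 1.0, z^k = 2.0447, u^k = 1.5852
Step 1: x-update.
Minimize 8*x^2 - 6*x + (1.0/2)*(x - 2.0447 + 1.5852)^2
FOC: (2*8 + 1.0)*x = 6 + 1.0*(2.0447 - 1.5852)
x^{k+1} = 0.38
Step 2: z-update.
Minimize 1*z^2 + 11*z + (1.0/2)*(0.38 - z + 1.5852)^2
FOC: (2*1 + 1.0)*z = -11 + 1.0*(0.38 + 1.5852)
z^{k+1} = -3.0116
Step 3: u-update.
u^{k+1} = 1.5852 + 0.38 + 3.0116 = 4.9768
Step 4: Primal residual = |0.38 + 3.0116| = 3.3916


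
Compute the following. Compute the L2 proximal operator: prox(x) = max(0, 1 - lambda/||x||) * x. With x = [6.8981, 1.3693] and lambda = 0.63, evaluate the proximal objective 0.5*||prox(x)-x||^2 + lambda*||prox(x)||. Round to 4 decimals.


Step 1: Compute ||x||.
||x|| = 7.0327
Step 2: Compute scaling factor.
scale = max(0, 1 - 0.63/7.0327) = 0.9104
Step 3: prox(x) = [6.2802, 1.2466]
||prox(x)|| = 6.4027
Step 4: Proximal objective.
0.5*||prox-x||^2 = 0.1985
lambda*||prox|| = 4.0337
Total = 4.2321


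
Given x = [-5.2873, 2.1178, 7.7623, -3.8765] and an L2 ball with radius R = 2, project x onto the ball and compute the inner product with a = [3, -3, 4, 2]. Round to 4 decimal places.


Step 1: Compute ||x|| (intermediates to 6 decimals).
||x|| = sqrt((-5.2873)^2 + 2.1178^2 + 7.7623^2 + (-3.8765)^2) = 10.378881
Step 2: Project.
Since ||x|| > R, scale = R/||x|| = 2/10.378881 = 0.192699, proj(x) = scale * x
proj(x) = [-1.018857, 0.408098, 1.495787, -0.746998]
Step 3: Dot product.
a^T * proj(x) = 3*(-1.018857) - 3*0.408098 + 4*1.495787 + 2*(-0.746998) = 0.2083


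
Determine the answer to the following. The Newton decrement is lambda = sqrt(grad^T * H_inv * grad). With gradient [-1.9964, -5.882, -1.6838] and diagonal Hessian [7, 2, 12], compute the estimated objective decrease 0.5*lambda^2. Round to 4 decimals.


Step 1: H is diagonal, so H^(-1) * g = [-0.2852, -2.941, -0.1403].
Step 2: g^T H^(-1) g = sum_i g_i^2 / H_ii
  = (-1.9964)^2/7 + (-5.882)^2/2 + (-1.6838)^2/12
  = 0.5694 + 17.299 + 0.2363 = 18.1046
Step 3: Objective decrease = 0.5 * g^T H^(-1) g = 9.0523
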